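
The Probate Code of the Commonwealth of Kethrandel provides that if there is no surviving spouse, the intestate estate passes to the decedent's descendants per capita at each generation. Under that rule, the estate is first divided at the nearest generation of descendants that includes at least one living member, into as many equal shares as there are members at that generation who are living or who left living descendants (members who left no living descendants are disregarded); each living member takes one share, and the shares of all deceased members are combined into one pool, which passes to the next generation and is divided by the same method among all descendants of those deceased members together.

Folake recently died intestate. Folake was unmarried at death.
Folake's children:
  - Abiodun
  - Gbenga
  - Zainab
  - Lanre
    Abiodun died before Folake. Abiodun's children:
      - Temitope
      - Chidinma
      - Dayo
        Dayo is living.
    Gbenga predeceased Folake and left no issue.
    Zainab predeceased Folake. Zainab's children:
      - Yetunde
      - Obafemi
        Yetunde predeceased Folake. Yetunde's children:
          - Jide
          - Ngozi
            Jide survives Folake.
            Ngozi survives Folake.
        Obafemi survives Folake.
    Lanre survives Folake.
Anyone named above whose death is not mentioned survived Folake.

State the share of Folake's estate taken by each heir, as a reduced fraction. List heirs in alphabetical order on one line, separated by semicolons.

Chidinma 2/15; Dayo 2/15; Jide 1/15; Lanre 1/3; Ngozi 1/15; Obafemi 2/15; Temitope 2/15

There is no surviving spouse, so the entire estate passes to Folake's descendants per capita at each generation.
At generation 1 (Abiodun, Zainab, Lanre) there are 3 shares of (1)/3 = 1/3 each.
Living: Lanre — each takes 1/3.
Deceased: Abiodun and Zainab. Their combined 2/3 is pooled and carried to generation 2.
At generation 2 (Temitope, Chidinma, Dayo, Yetunde, Obafemi) there are 5 shares of (2/3)/5 = 2/15 each.
Living: Temitope, Chidinma, Dayo, and Obafemi — each takes 2/15.
Deceased: Yetunde. That 2/15 share is carried to generation 3.
At generation 3 (Jide, Ngozi) there are 2 shares of (2/15)/2 = 1/15 each.
Living: Jide and Ngozi — each takes 1/15.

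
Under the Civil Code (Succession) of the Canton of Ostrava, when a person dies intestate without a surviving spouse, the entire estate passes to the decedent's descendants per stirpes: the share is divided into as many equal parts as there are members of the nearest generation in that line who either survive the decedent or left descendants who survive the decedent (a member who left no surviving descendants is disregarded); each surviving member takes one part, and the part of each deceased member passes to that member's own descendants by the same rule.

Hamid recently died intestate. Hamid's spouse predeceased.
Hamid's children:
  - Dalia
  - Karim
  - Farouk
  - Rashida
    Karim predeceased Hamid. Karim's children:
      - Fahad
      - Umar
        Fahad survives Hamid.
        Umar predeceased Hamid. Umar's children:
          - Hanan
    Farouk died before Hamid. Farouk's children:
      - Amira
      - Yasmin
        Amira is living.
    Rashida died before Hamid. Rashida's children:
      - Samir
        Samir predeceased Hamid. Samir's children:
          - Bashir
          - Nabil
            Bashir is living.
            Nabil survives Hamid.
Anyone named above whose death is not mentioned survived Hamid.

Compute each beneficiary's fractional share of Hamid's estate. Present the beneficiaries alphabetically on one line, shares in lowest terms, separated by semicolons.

There is no surviving spouse, so the entire estate passes to Hamid's descendants per stirpes.
The estate is divided into 4 equal shares of 1/4 among Dalia, Karim, Farouk, Rashida.
Dalia is living and takes 1/4.
Karim predeceased; the 1/4 allotted to Karim's branch passes to Karim's issue by representation.
The 1/4 is divided into 2 equal shares of 1/8 among Fahad, Umar.
Fahad is living and takes 1/8.
Umar predeceased; the 1/8 allotted to Umar's branch passes to Umar's issue by representation.
Hanan is the sole taker at this level and receives the full 1/8.
Farouk predeceased; the 1/4 allotted to Farouk's branch passes to Farouk's issue by representation.
The 1/4 is divided into 2 equal shares of 1/8 among Amira, Yasmin.
Amira is living and takes 1/8.
Yasmin is living and takes 1/8.
Rashida predeceased; the 1/4 allotted to Rashida's branch passes to Rashida's issue by representation.
Samir's line is the sole branch at this level, so the full 1/4 passes to Samir's issue by representation.
The 1/4 is divided into 2 equal shares of 1/8 among Bashir, Nabil.
Bashir is living and takes 1/8.
Nabil is living and takes 1/8.

Amira 1/8; Bashir 1/8; Dalia 1/4; Fahad 1/8; Hanan 1/8; Nabil 1/8; Yasmin 1/8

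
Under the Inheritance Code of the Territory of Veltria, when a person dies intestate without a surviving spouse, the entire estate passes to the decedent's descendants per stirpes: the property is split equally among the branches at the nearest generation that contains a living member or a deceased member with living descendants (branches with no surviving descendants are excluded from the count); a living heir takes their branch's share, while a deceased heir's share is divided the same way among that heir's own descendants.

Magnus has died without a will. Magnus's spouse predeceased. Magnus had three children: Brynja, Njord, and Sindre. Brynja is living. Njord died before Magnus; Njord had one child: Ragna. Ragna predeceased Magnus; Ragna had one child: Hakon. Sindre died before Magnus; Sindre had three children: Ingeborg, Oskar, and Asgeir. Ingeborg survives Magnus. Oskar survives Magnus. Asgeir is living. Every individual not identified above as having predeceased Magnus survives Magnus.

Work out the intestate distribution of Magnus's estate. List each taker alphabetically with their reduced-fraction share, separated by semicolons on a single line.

There is no surviving spouse, so the entire estate passes to Magnus's descendants per stirpes.
The estate is divided into 3 equal shares of 1/3 among Brynja, Njord, Sindre.
Brynja is living and takes 1/3.
Njord predeceased; the 1/3 allotted to Njord's branch passes to Njord's issue by representation.
Ragna's line is the sole branch at this level, so the full 1/3 passes to Ragna's issue by representation.
Hakon is the sole taker at this level and receives the full 1/3.
Sindre predeceased; the 1/3 allotted to Sindre's branch passes to Sindre's issue by representation.
The 1/3 is divided into 3 equal shares of 1/9 among Ingeborg, Oskar, Asgeir.
Ingeborg is living and takes 1/9.
Oskar is living and takes 1/9.
Asgeir is living and takes 1/9.

Asgeir 1/9; Brynja 1/3; Hakon 1/3; Ingeborg 1/9; Oskar 1/9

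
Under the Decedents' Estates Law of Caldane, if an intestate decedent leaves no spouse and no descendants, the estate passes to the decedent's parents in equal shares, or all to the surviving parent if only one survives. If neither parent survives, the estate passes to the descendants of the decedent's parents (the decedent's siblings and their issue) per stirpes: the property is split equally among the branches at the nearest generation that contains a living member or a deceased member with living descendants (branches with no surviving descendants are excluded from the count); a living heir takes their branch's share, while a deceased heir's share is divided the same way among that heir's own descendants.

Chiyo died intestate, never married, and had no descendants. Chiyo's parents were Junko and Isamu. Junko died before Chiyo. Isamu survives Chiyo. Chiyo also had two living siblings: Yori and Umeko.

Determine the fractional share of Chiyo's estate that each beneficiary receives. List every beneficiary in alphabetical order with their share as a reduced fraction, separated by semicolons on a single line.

Isamu 1

Only one parent, Isamu, survives, so Isamu takes the entire estate. The siblings take nothing because a surviving parent has priority.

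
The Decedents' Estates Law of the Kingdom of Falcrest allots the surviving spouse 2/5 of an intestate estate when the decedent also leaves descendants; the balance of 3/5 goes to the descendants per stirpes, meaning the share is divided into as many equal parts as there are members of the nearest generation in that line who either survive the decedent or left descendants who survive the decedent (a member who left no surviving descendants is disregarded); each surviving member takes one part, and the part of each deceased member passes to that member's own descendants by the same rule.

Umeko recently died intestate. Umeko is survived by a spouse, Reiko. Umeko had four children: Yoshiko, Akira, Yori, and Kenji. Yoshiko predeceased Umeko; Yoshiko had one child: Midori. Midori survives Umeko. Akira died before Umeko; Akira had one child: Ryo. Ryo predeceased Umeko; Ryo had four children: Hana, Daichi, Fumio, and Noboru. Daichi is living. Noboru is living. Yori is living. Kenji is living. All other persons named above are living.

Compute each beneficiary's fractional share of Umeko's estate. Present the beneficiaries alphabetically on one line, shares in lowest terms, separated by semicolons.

Daichi 3/80; Fumio 3/80; Hana 3/80; Kenji 3/20; Midori 3/20; Noboru 3/80; Reiko 2/5; Yori 3/20

Reiko, as surviving spouse, takes 2/5.
The remaining 3/5 passes to Umeko's descendants per stirpes.
The 3/5 is divided into 4 equal shares of 3/20 among Yoshiko, Akira, Yori, Kenji.
Yoshiko predeceased; the 3/20 allotted to Yoshiko's branch passes to Yoshiko's issue by representation.
Midori is the sole taker at this level and receives the full 3/20.
Akira predeceased; the 3/20 allotted to Akira's branch passes to Akira's issue by representation.
Ryo's line is the sole branch at this level, so the full 3/20 passes to Ryo's issue by representation.
The 3/20 is divided into 4 equal shares of 3/80 among Hana, Daichi, Fumio, Noboru.
Hana is living and takes 3/80.
Daichi is living and takes 3/80.
Fumio is living and takes 3/80.
Noboru is living and takes 3/80.
Yori is living and takes 3/20.
Kenji is living and takes 3/20.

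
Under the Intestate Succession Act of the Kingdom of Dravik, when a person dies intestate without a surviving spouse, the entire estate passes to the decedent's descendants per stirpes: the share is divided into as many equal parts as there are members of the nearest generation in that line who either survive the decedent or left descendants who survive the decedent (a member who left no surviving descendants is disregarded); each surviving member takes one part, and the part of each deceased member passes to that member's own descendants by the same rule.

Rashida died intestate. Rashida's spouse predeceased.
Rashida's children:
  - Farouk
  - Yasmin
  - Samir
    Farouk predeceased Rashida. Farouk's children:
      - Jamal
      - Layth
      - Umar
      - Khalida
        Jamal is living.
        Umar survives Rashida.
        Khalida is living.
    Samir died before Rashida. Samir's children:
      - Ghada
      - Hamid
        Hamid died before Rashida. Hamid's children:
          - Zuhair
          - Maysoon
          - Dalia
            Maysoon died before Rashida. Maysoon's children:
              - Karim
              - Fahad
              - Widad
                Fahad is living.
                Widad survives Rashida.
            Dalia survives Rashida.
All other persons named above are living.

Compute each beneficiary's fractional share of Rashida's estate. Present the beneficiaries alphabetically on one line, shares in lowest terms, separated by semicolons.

Dalia 1/18; Fahad 1/54; Ghada 1/6; Jamal 1/12; Karim 1/54; Khalida 1/12; Layth 1/12; Umar 1/12; Widad 1/54; Yasmin 1/3; Zuhair 1/18

There is no surviving spouse, so the entire estate passes to Rashida's descendants per stirpes.
The estate is divided into 3 equal shares of 1/3 among Farouk, Yasmin, Samir.
Farouk predeceased; the 1/3 allotted to Farouk's branch passes to Farouk's issue by representation.
The 1/3 is divided into 4 equal shares of 1/12 among Jamal, Layth, Umar, Khalida.
Jamal is living and takes 1/12.
Layth is living and takes 1/12.
Umar is living and takes 1/12.
Khalida is living and takes 1/12.
Yasmin is living and takes 1/3.
Samir predeceased; the 1/3 allotted to Samir's branch passes to Samir's issue by representation.
The 1/3 is divided into 2 equal shares of 1/6 among Ghada, Hamid.
Ghada is living and takes 1/6.
Hamid predeceased; the 1/6 allotted to Hamid's branch passes to Hamid's issue by representation.
The 1/6 is divided into 3 equal shares of 1/18 among Zuhair, Maysoon, Dalia.
Zuhair is living and takes 1/18.
Maysoon predeceased; the 1/18 allotted to Maysoon's branch passes to Maysoon's issue by representation.
The 1/18 is divided into 3 equal shares of 1/54 among Karim, Fahad, Widad.
Karim is living and takes 1/54.
Fahad is living and takes 1/54.
Widad is living and takes 1/54.
Dalia is living and takes 1/18.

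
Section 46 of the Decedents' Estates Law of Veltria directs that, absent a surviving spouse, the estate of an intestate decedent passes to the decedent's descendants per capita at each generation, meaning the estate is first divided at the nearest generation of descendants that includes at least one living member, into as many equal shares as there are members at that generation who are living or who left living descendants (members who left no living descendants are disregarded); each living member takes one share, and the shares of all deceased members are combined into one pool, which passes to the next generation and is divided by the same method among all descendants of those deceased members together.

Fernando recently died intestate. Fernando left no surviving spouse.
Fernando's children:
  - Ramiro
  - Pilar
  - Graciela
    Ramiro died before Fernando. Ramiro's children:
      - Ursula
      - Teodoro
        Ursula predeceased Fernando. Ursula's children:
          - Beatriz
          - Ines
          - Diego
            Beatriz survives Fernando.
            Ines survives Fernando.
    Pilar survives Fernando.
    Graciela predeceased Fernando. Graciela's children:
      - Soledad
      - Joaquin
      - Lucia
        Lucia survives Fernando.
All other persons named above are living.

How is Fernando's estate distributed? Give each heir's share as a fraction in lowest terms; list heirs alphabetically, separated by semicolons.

Beatriz 2/45; Diego 2/45; Ines 2/45; Joaquin 2/15; Lucia 2/15; Pilar 1/3; Soledad 2/15; Teodoro 2/15

There is no surviving spouse, so the entire estate passes to Fernando's descendants per capita at each generation.
At generation 1 (Ramiro, Pilar, Graciela) there are 3 shares of (1)/3 = 1/3 each.
Living: Pilar — each takes 1/3.
Deceased: Ramiro and Graciela. Their combined 2/3 is pooled and carried to generation 2.
At generation 2 (Ursula, Teodoro, Soledad, Joaquin, Lucia) there are 5 shares of (2/3)/5 = 2/15 each.
Living: Teodoro, Soledad, Joaquin, and Lucia — each takes 2/15.
Deceased: Ursula. That 2/15 share is carried to generation 3.
At generation 3 (Beatriz, Ines, Diego) there are 3 shares of (2/15)/3 = 2/45 each.
Living: Beatriz, Ines, and Diego — each takes 2/45.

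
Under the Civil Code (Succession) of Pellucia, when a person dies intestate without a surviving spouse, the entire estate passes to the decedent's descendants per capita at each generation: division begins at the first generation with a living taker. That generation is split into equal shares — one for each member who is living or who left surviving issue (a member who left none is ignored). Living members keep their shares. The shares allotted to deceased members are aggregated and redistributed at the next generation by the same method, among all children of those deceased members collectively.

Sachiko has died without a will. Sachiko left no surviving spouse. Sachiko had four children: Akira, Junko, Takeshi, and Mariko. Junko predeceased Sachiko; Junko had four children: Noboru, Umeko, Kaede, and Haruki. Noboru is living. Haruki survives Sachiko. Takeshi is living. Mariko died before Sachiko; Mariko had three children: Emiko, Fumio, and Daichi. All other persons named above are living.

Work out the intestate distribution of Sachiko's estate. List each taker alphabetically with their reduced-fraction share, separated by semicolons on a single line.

Akira 1/4; Daichi 1/14; Emiko 1/14; Fumio 1/14; Haruki 1/14; Kaede 1/14; Noboru 1/14; Takeshi 1/4; Umeko 1/14

There is no surviving spouse, so the entire estate passes to Sachiko's descendants per capita at each generation.
At generation 1 (Akira, Junko, Takeshi, Mariko) there are 4 shares of (1)/4 = 1/4 each.
Living: Akira and Takeshi — each takes 1/4.
Deceased: Junko and Mariko. Their combined 1/2 is pooled and carried to generation 2.
At generation 2 (Noboru, Umeko, Kaede, Haruki, Emiko, Fumio, Daichi) there are 7 shares of (1/2)/7 = 1/14 each.
Living: Noboru, Umeko, Kaede, Haruki, Emiko, Fumio, and Daichi — each takes 1/14.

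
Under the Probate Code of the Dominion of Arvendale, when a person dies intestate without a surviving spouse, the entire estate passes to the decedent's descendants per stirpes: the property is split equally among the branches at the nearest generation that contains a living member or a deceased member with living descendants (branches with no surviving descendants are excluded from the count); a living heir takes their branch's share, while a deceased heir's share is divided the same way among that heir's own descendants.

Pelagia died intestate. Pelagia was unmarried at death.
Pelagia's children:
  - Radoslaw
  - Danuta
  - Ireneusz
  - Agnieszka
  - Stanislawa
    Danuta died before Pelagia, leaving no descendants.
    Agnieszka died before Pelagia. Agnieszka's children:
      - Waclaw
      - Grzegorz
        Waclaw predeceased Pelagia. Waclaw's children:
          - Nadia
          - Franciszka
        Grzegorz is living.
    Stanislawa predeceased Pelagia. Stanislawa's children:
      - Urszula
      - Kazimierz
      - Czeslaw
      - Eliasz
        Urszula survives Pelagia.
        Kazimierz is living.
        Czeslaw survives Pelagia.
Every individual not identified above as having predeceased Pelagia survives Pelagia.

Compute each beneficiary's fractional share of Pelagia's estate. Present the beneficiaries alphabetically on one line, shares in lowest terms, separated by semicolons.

Czeslaw 1/16; Eliasz 1/16; Franciszka 1/16; Grzegorz 1/8; Ireneusz 1/4; Kazimierz 1/16; Nadia 1/16; Radoslaw 1/4; Urszula 1/16

There is no surviving spouse, so the entire estate passes to Pelagia's descendants per stirpes.
Danuta left no surviving issue, so that branch lapses and is disregarded.
The estate is divided into 4 equal shares of 1/4 among Radoslaw, Ireneusz, Agnieszka, Stanislawa.
Radoslaw is living and takes 1/4.
Ireneusz is living and takes 1/4.
Agnieszka predeceased; the 1/4 allotted to Agnieszka's branch passes to Agnieszka's issue by representation.
The 1/4 is divided into 2 equal shares of 1/8 among Waclaw, Grzegorz.
Waclaw predeceased; the 1/8 allotted to Waclaw's branch passes to Waclaw's issue by representation.
The 1/8 is divided into 2 equal shares of 1/16 among Nadia, Franciszka.
Nadia is living and takes 1/16.
Franciszka is living and takes 1/16.
Grzegorz is living and takes 1/8.
Stanislawa predeceased; the 1/4 allotted to Stanislawa's branch passes to Stanislawa's issue by representation.
The 1/4 is divided into 4 equal shares of 1/16 among Urszula, Kazimierz, Czeslaw, Eliasz.
Urszula is living and takes 1/16.
Kazimierz is living and takes 1/16.
Czeslaw is living and takes 1/16.
Eliasz is living and takes 1/16.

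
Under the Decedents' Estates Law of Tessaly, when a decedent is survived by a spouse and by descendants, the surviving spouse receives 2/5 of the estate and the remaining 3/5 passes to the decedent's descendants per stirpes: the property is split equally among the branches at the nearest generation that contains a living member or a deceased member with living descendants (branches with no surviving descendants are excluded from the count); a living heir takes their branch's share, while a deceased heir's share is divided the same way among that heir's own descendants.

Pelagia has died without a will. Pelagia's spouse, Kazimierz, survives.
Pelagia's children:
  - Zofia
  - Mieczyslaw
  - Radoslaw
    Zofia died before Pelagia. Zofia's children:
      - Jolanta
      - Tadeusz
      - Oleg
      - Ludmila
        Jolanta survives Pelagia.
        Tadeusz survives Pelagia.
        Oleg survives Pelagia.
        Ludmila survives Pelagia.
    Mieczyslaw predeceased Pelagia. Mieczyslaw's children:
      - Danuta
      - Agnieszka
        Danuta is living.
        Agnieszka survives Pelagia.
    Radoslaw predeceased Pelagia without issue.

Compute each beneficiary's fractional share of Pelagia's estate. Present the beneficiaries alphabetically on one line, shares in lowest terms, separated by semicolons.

Kazimierz, as surviving spouse, takes 2/5.
The remaining 3/5 passes to Pelagia's descendants per stirpes.
Radoslaw left no surviving issue, so that branch lapses and is disregarded.
The 3/5 is divided into 2 equal shares of 3/10 among Zofia, Mieczyslaw.
Zofia predeceased; the 3/10 allotted to Zofia's branch passes to Zofia's issue by representation.
The 3/10 is divided into 4 equal shares of 3/40 among Jolanta, Tadeusz, Oleg, Ludmila.
Jolanta is living and takes 3/40.
Tadeusz is living and takes 3/40.
Oleg is living and takes 3/40.
Ludmila is living and takes 3/40.
Mieczyslaw predeceased; the 3/10 allotted to Mieczyslaw's branch passes to Mieczyslaw's issue by representation.
The 3/10 is divided into 2 equal shares of 3/20 among Danuta, Agnieszka.
Danuta is living and takes 3/20.
Agnieszka is living and takes 3/20.

Agnieszka 3/20; Danuta 3/20; Jolanta 3/40; Kazimierz 2/5; Ludmila 3/40; Oleg 3/40; Tadeusz 3/40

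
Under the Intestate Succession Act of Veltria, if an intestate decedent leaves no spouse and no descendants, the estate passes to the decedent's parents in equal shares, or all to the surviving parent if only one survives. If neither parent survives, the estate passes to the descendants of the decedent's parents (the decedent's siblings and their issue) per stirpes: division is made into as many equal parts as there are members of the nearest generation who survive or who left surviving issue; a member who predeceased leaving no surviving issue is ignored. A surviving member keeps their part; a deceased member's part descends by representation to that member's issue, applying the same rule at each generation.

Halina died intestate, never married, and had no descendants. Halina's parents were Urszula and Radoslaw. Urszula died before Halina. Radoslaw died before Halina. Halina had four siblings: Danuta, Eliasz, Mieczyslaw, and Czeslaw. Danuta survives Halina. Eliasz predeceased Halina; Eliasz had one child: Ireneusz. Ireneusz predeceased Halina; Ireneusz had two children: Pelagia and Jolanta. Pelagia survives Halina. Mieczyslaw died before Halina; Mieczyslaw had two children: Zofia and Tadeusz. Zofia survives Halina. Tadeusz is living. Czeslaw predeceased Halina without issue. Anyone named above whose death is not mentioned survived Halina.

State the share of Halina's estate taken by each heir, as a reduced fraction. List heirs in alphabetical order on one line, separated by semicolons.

Neither parent survives and there are no descendants, so the estate passes to Halina's siblings and their issue per stirpes.
Czeslaw left no surviving issue, so that branch lapses and is disregarded.
The estate is divided into 3 equal shares of 1/3 among Danuta, Eliasz, Mieczyslaw.
Danuta is living and takes 1/3.
Eliasz predeceased; the 1/3 allotted to Eliasz's branch passes to Eliasz's issue by representation.
Ireneusz's line is the sole branch at this level, so the full 1/3 passes to Ireneusz's issue by representation.
The 1/3 is divided into 2 equal shares of 1/6 among Pelagia, Jolanta.
Pelagia is living and takes 1/6.
Jolanta is living and takes 1/6.
Mieczyslaw predeceased; the 1/3 allotted to Mieczyslaw's branch passes to Mieczyslaw's issue by representation.
The 1/3 is divided into 2 equal shares of 1/6 among Zofia, Tadeusz.
Zofia is living and takes 1/6.
Tadeusz is living and takes 1/6.

Danuta 1/3; Jolanta 1/6; Pelagia 1/6; Tadeusz 1/6; Zofia 1/6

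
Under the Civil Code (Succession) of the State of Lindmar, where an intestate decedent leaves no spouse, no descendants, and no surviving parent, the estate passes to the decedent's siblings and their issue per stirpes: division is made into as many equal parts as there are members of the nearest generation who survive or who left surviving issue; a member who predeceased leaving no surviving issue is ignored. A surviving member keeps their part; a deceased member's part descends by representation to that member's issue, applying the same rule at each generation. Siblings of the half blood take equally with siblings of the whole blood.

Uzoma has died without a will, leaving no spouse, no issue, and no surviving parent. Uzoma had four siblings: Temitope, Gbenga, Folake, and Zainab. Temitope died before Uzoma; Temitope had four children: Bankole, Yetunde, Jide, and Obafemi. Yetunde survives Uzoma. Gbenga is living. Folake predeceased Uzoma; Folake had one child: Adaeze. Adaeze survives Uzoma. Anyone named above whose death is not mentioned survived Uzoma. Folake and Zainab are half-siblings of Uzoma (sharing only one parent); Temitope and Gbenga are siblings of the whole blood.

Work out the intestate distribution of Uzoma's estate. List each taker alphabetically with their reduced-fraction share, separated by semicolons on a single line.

No spouse, descendants, or parent survives, so the estate passes to Uzoma's siblings per stirpes.
Half-blood and whole-blood siblings take equally under the stated rule.
The estate is divided into 4 equal shares of 1/4 among Temitope, Gbenga, Folake, Zainab.
Temitope predeceased; the 1/4 allotted to Temitope's branch passes to Temitope's issue by representation.
The 1/4 is divided into 4 equal shares of 1/16 among Bankole, Yetunde, Jide, Obafemi.
Bankole is living and takes 1/16.
Yetunde is living and takes 1/16.
Jide is living and takes 1/16.
Obafemi is living and takes 1/16.
Gbenga is living and takes 1/4.
Folake predeceased; the 1/4 allotted to Folake's branch passes to Folake's issue by representation.
Adaeze is the sole taker at this level and receives the full 1/4.
Zainab is living and takes 1/4.

Adaeze 1/4; Bankole 1/16; Gbenga 1/4; Jide 1/16; Obafemi 1/16; Yetunde 1/16; Zainab 1/4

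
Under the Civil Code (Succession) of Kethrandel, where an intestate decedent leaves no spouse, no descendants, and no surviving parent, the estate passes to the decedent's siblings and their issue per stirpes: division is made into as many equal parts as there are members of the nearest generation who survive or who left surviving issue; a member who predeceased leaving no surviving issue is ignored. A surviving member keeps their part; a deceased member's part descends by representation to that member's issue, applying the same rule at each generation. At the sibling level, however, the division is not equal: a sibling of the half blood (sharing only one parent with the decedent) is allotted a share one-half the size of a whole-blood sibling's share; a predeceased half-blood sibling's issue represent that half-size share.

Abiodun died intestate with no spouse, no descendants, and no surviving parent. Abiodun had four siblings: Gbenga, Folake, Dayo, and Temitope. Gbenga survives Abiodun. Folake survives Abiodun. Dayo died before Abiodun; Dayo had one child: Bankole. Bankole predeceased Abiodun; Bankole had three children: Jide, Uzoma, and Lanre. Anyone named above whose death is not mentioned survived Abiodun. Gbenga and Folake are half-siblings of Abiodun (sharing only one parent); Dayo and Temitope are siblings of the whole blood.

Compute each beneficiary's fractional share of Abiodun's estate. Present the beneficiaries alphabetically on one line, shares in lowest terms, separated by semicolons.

No spouse, descendants, or parent survives, so the estate passes to Abiodun's siblings per stirpes.
Half-blood siblings count for one-half the weight of whole-blood siblings at the initial division.
Dividing 1 in proportion to weights (total weight 3): Gbenga (weight 1/2) → 1/6; Folake (weight 1/2) → 1/6; Dayo (weight 1) → 1/3; Temitope (weight 1) → 1/3.
Gbenga is living and takes 1/6.
Folake is living and takes 1/6.
Dayo predeceased; the 1/3 allotted to Dayo's branch passes to Dayo's issue by representation.
Bankole's line is the sole branch at this level, so the full 1/3 passes to Bankole's issue by representation.
The 1/3 is divided into 3 equal shares of 1/9 among Jide, Uzoma, Lanre.
Jide is living and takes 1/9.
Uzoma is living and takes 1/9.
Lanre is living and takes 1/9.
Temitope is living and takes 1/3.

Folake 1/6; Gbenga 1/6; Jide 1/9; Lanre 1/9; Temitope 1/3; Uzoma 1/9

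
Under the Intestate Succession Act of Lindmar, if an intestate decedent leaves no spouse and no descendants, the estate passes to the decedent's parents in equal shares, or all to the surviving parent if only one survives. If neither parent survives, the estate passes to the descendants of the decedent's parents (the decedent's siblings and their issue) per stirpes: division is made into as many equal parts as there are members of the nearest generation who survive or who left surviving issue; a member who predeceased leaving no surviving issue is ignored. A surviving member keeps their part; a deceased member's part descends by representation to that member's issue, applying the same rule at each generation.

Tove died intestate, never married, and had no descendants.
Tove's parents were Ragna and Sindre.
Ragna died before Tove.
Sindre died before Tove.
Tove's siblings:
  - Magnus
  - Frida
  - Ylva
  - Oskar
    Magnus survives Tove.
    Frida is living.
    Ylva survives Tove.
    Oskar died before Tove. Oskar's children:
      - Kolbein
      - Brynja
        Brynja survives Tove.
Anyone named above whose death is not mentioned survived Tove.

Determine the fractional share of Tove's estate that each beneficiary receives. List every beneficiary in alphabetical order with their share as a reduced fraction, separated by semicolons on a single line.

Brynja 1/8; Frida 1/4; Kolbein 1/8; Magnus 1/4; Ylva 1/4

Neither parent survives and there are no descendants, so the estate passes to Tove's siblings and their issue per stirpes.
The estate is divided into 4 equal shares of 1/4 among Magnus, Frida, Ylva, Oskar.
Magnus is living and takes 1/4.
Frida is living and takes 1/4.
Ylva is living and takes 1/4.
Oskar predeceased; the 1/4 allotted to Oskar's branch passes to Oskar's issue by representation.
The 1/4 is divided into 2 equal shares of 1/8 among Kolbein, Brynja.
Kolbein is living and takes 1/8.
Brynja is living and takes 1/8.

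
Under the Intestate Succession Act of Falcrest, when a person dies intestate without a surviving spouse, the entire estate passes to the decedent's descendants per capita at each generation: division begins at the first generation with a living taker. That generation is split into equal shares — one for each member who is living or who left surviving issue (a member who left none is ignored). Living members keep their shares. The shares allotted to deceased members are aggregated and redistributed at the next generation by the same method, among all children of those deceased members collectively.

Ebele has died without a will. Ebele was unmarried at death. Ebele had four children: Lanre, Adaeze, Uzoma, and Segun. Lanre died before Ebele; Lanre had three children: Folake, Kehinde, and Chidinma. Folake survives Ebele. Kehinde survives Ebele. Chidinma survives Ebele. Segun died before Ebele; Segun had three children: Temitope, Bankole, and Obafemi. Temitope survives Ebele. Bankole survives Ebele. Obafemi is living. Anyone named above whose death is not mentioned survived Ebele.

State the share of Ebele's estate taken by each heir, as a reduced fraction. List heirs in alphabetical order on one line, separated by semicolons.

Adaeze 1/4; Bankole 1/12; Chidinma 1/12; Folake 1/12; Kehinde 1/12; Obafemi 1/12; Temitope 1/12; Uzoma 1/4

There is no surviving spouse, so the entire estate passes to Ebele's descendants per capita at each generation.
At generation 1 (Lanre, Adaeze, Uzoma, Segun) there are 4 shares of (1)/4 = 1/4 each.
Living: Adaeze and Uzoma — each takes 1/4.
Deceased: Lanre and Segun. Their combined 1/2 is pooled and carried to generation 2.
At generation 2 (Folake, Kehinde, Chidinma, Temitope, Bankole, Obafemi) there are 6 shares of (1/2)/6 = 1/12 each.
Living: Folake, Kehinde, Chidinma, Temitope, Bankole, and Obafemi — each takes 1/12.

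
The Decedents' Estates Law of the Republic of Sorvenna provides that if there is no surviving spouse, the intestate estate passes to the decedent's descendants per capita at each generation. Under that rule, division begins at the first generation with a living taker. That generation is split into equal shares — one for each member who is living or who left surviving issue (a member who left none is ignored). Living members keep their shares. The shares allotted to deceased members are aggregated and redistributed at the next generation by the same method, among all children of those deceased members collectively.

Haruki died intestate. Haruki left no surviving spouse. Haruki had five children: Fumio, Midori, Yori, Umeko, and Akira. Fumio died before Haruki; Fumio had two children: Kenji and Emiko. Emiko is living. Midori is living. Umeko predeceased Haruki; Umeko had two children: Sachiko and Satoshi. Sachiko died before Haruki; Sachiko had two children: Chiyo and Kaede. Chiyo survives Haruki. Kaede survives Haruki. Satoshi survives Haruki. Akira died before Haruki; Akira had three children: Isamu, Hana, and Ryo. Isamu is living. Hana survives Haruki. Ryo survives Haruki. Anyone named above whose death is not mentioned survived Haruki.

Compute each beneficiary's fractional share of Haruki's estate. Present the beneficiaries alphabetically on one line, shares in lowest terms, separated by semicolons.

Chiyo 3/70; Emiko 3/35; Hana 3/35; Isamu 3/35; Kaede 3/70; Kenji 3/35; Midori 1/5; Ryo 3/35; Satoshi 3/35; Yori 1/5

There is no surviving spouse, so the entire estate passes to Haruki's descendants per capita at each generation.
At generation 1 (Fumio, Midori, Yori, Umeko, Akira) there are 5 shares of (1)/5 = 1/5 each.
Living: Midori and Yori — each takes 1/5.
Deceased: Fumio, Umeko, and Akira. Their combined 3/5 is pooled and carried to generation 2.
At generation 2 (Kenji, Emiko, Sachiko, Satoshi, Isamu, Hana, Ryo) there are 7 shares of (3/5)/7 = 3/35 each.
Living: Kenji, Emiko, Satoshi, Isamu, Hana, and Ryo — each takes 3/35.
Deceased: Sachiko. That 3/35 share is carried to generation 3.
At generation 3 (Chiyo, Kaede) there are 2 shares of (3/35)/2 = 3/70 each.
Living: Chiyo and Kaede — each takes 3/70.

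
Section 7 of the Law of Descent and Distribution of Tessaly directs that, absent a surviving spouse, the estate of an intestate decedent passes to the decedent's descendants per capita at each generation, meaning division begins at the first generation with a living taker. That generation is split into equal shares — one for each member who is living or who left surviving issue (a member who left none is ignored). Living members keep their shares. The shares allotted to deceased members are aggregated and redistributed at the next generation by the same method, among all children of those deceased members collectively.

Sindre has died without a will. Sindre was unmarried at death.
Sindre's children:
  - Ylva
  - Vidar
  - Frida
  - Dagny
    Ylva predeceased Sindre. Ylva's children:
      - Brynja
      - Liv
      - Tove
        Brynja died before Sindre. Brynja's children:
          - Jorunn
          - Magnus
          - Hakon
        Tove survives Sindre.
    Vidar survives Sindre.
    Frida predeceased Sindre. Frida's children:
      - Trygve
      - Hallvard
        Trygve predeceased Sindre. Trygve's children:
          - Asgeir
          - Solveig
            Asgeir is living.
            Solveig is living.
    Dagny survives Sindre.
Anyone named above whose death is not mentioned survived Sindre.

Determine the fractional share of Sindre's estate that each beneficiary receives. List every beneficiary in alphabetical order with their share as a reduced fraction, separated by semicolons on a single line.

Asgeir 1/25; Dagny 1/4; Hakon 1/25; Hallvard 1/10; Jorunn 1/25; Liv 1/10; Magnus 1/25; Solveig 1/25; Tove 1/10; Vidar 1/4

There is no surviving spouse, so the entire estate passes to Sindre's descendants per capita at each generation.
At generation 1 (Ylva, Vidar, Frida, Dagny) there are 4 shares of (1)/4 = 1/4 each.
Living: Vidar and Dagny — each takes 1/4.
Deceased: Ylva and Frida. Their combined 1/2 is pooled and carried to generation 2.
At generation 2 (Brynja, Liv, Tove, Trygve, Hallvard) there are 5 shares of (1/2)/5 = 1/10 each.
Living: Liv, Tove, and Hallvard — each takes 1/10.
Deceased: Brynja and Trygve. Their combined 1/5 is pooled and carried to generation 3.
At generation 3 (Jorunn, Magnus, Hakon, Asgeir, Solveig) there are 5 shares of (1/5)/5 = 1/25 each.
Living: Jorunn, Magnus, Hakon, Asgeir, and Solveig — each takes 1/25.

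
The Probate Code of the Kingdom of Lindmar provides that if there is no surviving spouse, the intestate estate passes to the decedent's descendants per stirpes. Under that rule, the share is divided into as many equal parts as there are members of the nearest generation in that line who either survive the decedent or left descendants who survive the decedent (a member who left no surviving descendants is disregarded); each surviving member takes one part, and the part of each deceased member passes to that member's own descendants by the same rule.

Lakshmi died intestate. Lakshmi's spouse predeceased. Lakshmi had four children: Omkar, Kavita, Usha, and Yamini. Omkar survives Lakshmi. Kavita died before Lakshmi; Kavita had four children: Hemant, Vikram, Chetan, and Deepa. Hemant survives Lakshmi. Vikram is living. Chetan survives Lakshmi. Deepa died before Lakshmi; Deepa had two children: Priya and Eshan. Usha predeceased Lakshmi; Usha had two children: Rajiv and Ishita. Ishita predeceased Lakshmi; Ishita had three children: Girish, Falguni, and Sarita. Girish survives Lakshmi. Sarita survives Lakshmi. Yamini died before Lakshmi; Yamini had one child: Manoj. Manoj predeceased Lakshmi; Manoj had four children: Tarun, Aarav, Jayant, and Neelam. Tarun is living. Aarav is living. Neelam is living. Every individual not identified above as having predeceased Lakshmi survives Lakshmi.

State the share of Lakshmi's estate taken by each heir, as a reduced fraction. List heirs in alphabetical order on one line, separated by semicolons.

There is no surviving spouse, so the entire estate passes to Lakshmi's descendants per stirpes.
The estate is divided into 4 equal shares of 1/4 among Omkar, Kavita, Usha, Yamini.
Omkar is living and takes 1/4.
Kavita predeceased; the 1/4 allotted to Kavita's branch passes to Kavita's issue by representation.
The 1/4 is divided into 4 equal shares of 1/16 among Hemant, Vikram, Chetan, Deepa.
Hemant is living and takes 1/16.
Vikram is living and takes 1/16.
Chetan is living and takes 1/16.
Deepa predeceased; the 1/16 allotted to Deepa's branch passes to Deepa's issue by representation.
The 1/16 is divided into 2 equal shares of 1/32 among Priya, Eshan.
Priya is living and takes 1/32.
Eshan is living and takes 1/32.
Usha predeceased; the 1/4 allotted to Usha's branch passes to Usha's issue by representation.
The 1/4 is divided into 2 equal shares of 1/8 among Rajiv, Ishita.
Rajiv is living and takes 1/8.
Ishita predeceased; the 1/8 allotted to Ishita's branch passes to Ishita's issue by representation.
The 1/8 is divided into 3 equal shares of 1/24 among Girish, Falguni, Sarita.
Girish is living and takes 1/24.
Falguni is living and takes 1/24.
Sarita is living and takes 1/24.
Yamini predeceased; the 1/4 allotted to Yamini's branch passes to Yamini's issue by representation.
Manoj's line is the sole branch at this level, so the full 1/4 passes to Manoj's issue by representation.
The 1/4 is divided into 4 equal shares of 1/16 among Tarun, Aarav, Jayant, Neelam.
Tarun is living and takes 1/16.
Aarav is living and takes 1/16.
Jayant is living and takes 1/16.
Neelam is living and takes 1/16.

Aarav 1/16; Chetan 1/16; Eshan 1/32; Falguni 1/24; Girish 1/24; Hemant 1/16; Jayant 1/16; Neelam 1/16; Omkar 1/4; Priya 1/32; Rajiv 1/8; Sarita 1/24; Tarun 1/16; Vikram 1/16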